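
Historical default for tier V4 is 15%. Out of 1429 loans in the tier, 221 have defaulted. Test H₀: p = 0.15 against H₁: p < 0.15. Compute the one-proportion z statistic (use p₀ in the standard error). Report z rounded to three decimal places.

p̂ = 221/1429 ≈ 0.154654.
Standard error under H₀: √(0.15×0.85/1429) = 0.009446.
z = (0.154654 − 0.15)/0.009446 = 0.004654/0.009446 = 0.493.
p-value = P(Z < 0.493) ≈ 0.6889.

z = 0.493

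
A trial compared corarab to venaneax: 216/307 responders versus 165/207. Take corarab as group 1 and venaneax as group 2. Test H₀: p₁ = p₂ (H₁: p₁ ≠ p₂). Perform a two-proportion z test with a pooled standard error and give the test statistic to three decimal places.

z = -2.374

p̂₁ = 216/307 ≈ 0.70358, p̂₂ = 165/207 ≈ 0.79710.
Pooled p̂ = (216+165)/(307+207) = 381/514 = 0.74125.
SE = √(p̂(1−p̂)(1/n₁+1/n₂)) = √(0.74125·0.25875·0.00808825) = √(0.00155133) = 0.03939.
z = (0.70358 − 0.79710)/0.03939 = -0.09352/0.03939 = -2.374.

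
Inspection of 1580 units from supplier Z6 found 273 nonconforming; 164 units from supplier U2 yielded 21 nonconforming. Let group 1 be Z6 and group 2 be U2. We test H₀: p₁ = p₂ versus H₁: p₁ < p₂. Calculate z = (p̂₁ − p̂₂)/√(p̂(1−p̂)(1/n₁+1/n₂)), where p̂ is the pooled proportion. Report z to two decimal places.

z = 1.46

p̂₁ = 273/1580 ≈ 0.1728, p̂₂ = 21/164 ≈ 0.1280.
Pooled p̂ = (273+21)/(1580+164) = 294/1744 = 0.1686.
SE = √(p̂(1−p̂)(1/n₁+1/n₂)) = √(0.1686·0.8314·0.00673047) = √(0.000943339) = 0.0307.
z = (0.1728 − 0.1280)/0.0307 = 0.0448/0.0307 = 1.46.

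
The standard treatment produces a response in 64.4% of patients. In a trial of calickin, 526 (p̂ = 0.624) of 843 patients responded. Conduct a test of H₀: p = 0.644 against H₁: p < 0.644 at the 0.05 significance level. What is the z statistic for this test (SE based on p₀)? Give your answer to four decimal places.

z = -1.2151

p̂ = 526/843 ≈ 0.623962.
Standard error under H₀: √(0.644×0.356/843) = 0.016491.
z = (0.623962 − 0.644)/0.016491 = -0.020038/0.016491 = -1.2151.
p-value = P(Z < -1.215) ≈ 0.1122. With α = 0.05, fail to reject H₀.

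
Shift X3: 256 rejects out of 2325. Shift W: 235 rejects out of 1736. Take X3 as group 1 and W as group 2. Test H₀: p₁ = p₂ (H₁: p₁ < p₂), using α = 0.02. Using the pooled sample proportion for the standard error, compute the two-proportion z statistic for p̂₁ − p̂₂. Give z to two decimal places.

p̂₁ = 256/2325 = 0.11011, p̂₂ = 235/1736 = 0.13537.
Pooled p̂ = (256+235)/(2325+1736) = 491/4061 = 0.12091.
SE = √(p̂(1−p̂)(1/n₁+1/n₂)) = √(0.12091·0.87909·0.00100614) = √(0.000106941) = 0.01034.
z = (0.11011 − 0.13537)/0.01034 = -0.02526/0.01034 = -2.44.
p-value = P(Z < -2.443) ≈ 0.0073; since p < α = 0.02, reject H₀.

z = -2.44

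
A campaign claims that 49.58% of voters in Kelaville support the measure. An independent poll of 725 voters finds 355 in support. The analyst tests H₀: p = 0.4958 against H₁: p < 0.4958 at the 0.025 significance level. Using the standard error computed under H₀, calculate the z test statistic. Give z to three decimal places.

z = -0.331

p̂ = 355/725 = 0.48966.
Under H₀, SE = √(0.4958·0.5042/725) = √(0.000344803) = 0.01857.
z = (0.48966 − 0.4958)/0.01857 = -0.00614/0.01857 = -0.331.
p-value = P(Z < -0.331) ≈ 0.3704, so at α = 0.025 we fail to reject H₀.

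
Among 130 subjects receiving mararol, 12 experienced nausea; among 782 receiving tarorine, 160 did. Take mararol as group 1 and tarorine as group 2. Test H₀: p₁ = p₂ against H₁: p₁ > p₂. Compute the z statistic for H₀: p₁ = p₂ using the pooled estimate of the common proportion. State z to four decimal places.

p̂₁ = 12/130 ≈ 0.092308, p̂₂ = 160/782 ≈ 0.204604.
Pooled p̂ = (12+160)/(130+782) = 172/912 = 0.188596.
SE = √(p̂(1−p̂)(1/n₁+1/n₂)) = √(0.188596·0.811404·0.00897108) = √(0.00137283) = 0.037052.
z = (0.092308 − 0.204604)/0.037052 = -0.112296/0.037052 = -3.0308.
p-value = P(Z > -3.031) ≈ 0.9988.

z = -3.0308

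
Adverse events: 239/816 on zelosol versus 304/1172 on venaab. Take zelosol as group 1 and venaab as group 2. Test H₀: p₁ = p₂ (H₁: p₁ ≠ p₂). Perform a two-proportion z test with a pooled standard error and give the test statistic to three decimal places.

z = 1.649

p̂₁ = 239/816 = 0.29289, p̂₂ = 304/1172 = 0.25939.
Pooled p̂ = (239+304)/(816+1172) = 543/1988 = 0.27314.
SE = √(p̂(1−p̂)(1/n₁+1/n₂)) = √(0.27314·0.72686·0.00207873) = √(0.000412699) = 0.02031.
z = (0.29289 − 0.25939)/0.02031 = 0.03350/0.02031 = 1.649.
p-value = 2·P(Z > 1.649) ≈ 0.0991.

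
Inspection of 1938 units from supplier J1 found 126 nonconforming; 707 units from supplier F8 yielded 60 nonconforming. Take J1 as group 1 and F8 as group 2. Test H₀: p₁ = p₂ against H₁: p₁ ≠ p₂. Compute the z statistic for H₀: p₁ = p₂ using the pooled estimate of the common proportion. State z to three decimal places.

z = -1.767

p̂₁ = 126/1938 = 0.065015, p̂₂ = 60/707 = 0.084866.
Pooled p̂ = (126+60)/(1938+707) = 186/2645 = 0.070321.
SE = √(0.0653763 × 0.00193042) = 0.011234.
z = (0.065015 − 0.084866)/0.011234 = -0.019851/0.011234 = -1.767.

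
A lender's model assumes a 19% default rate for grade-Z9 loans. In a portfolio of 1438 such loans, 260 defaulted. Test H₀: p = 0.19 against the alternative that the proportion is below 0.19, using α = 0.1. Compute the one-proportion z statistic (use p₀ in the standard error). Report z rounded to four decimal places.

p̂ = 260/1438 ≈ 0.1808067.
Under H₀, SE = √(0.19·0.81/1438) = √(0.000107024) = 0.0103452.
z = (0.1808067 − 0.19)/0.0103452 = -0.0091933/0.0103452 = -0.8887.
p-value = P(Z < -0.889) ≈ 0.1871; since p > α = 0.1, fail to reject H₀.

z = -0.8887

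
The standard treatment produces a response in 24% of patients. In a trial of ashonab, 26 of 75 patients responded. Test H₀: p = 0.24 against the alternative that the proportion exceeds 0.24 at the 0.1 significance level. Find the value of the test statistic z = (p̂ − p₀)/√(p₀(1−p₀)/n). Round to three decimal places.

p̂ = 26/75 = 0.34667.
SE = √(p₀(1−p₀)/n) = √(0.1824/75) = 0.04932.
z = (0.34667 − 0.24)/0.04932 = 0.10667/0.04932 = 2.163.
p-value = P(Z > 2.163) ≈ 0.0153; since p < α = 0.1, reject H₀.

z = 2.163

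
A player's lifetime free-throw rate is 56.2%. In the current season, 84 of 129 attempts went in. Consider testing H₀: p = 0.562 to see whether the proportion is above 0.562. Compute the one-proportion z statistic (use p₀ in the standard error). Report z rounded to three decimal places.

p̂ = 84/129 ≈ 0.65116.
SE = √(p₀(1−p₀)/n) = √(0.24616/129) = 0.04368.
z = (0.65116 − 0.562)/0.04368 = 0.08916/0.04368 = 2.041.

z = 2.041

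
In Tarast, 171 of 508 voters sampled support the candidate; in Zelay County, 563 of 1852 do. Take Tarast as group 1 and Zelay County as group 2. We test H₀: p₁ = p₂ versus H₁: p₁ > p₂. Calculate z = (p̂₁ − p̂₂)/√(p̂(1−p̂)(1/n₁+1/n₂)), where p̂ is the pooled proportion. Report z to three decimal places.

p̂₁ = 171/508 = 0.33661, p̂₂ = 563/1852 = 0.30400.
Pooled p̂ = (171+563)/(508+1852) = 734/2360 = 0.31102.
SE = √(p̂(1−p̂)(1/n₁+1/n₂)) = √(0.31102·0.68898·0.00250846) = √(0.000537527) = 0.02318.
z = (0.33661 − 0.30400)/0.02318 = 0.03261/0.02318 = 1.407.
p-value = P(Z > 1.407) ≈ 0.0797.

z = 1.407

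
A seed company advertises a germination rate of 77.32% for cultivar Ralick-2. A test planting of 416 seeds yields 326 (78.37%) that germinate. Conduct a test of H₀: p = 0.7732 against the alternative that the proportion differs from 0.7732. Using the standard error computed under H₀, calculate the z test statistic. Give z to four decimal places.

p̂ = 326/416 ≈ 0.783654.
Standard error under H₀: √(0.7732×0.2268/416) = 0.020532.
z = (0.783654 − 0.7732)/0.020532 = 0.010454/0.020532 = 0.5092.

z = 0.5092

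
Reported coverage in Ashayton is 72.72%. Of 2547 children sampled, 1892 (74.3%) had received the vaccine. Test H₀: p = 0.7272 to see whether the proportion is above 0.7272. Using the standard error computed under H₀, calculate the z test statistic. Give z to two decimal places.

z = 1.77

p̂ = 1892/2547 = 0.7428.
Under H₀, SE = √(0.7272·0.2728/2547) = √(7.78878e-05) = 0.0088.
z = (0.7428 − 0.7272)/0.0088 = 0.0156/0.0088 = 1.77.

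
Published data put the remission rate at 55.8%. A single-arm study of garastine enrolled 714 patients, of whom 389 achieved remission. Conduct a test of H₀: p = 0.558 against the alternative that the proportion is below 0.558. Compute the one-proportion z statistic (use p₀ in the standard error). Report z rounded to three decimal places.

z = -0.709

p̂ = 389/714 = 0.54482.
Standard error under H₀: √(0.558×0.442/714) = 0.01859.
z = (0.54482 − 0.558)/0.01859 = -0.01318/0.01859 = -0.709.
p-value = P(Z < -0.709) ≈ 0.2391.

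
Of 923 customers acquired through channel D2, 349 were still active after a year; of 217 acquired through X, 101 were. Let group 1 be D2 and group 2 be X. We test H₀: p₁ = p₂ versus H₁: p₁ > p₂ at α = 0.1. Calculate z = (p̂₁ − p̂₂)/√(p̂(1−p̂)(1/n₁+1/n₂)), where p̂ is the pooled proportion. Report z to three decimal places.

p̂₁ = 349/923 = 0.37811, p̂₂ = 101/217 = 0.46544.
Pooled p̂ = (349+101)/(923+217) = 450/1140 = 0.39474.
SE = √(0.23892 × 0.00569172) = 0.03688.
z = (0.37811 − 0.46544)/0.03688 = -0.08733/0.03688 = -2.368.
p-value = P(Z > -2.368) ≈ 0.9911; since p > α = 0.1, fail to reject H₀.

z = -2.368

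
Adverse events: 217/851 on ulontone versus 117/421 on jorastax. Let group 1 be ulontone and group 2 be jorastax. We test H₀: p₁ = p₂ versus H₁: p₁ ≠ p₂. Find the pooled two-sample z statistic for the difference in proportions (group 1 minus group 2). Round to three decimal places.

p̂₁ = 217/851 ≈ 0.25499, p̂₂ = 117/421 ≈ 0.27791.
Pooled p̂ = (217+117)/(851+421) = 334/1272 = 0.26258.
SE = √(p̂(1−p̂)(1/n₁+1/n₂)) = √(0.26258·0.73742·0.00355039) = √(0.000687465) = 0.02622.
z = (0.25499 − 0.27791)/0.02622 = -0.02292/0.02622 = -0.874.

z = -0.874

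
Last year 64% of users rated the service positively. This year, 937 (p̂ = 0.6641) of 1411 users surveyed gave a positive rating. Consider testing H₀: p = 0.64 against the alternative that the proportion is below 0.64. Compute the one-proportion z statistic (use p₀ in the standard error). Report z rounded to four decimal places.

p̂ = 937/1411 = 0.664068.
SE = √(p₀(1−p₀)/n) = √(0.2304/1411) = 0.012778.
z = (0.664068 − 0.64)/0.012778 = 0.024068/0.012778 = 1.8835.

z = 1.8835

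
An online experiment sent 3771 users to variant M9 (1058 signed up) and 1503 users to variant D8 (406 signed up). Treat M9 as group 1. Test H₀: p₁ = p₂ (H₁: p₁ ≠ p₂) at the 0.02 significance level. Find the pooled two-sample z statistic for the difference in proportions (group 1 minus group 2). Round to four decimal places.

z = 0.7640

p̂₁ = 1058/3771 ≈ 0.280562, p̂₂ = 406/1503 ≈ 0.270126.
Pooled p̂ = (1058+406)/(3771+1503) = 1464/5274 = 0.277588.
SE = √(0.200533 × 0.000930518) = 0.013660.
z = (0.280562 − 0.270126)/0.013660 = 0.010436/0.013660 = 0.7640.
p-value = 2·P(Z > 0.764) ≈ 0.4449, so at α = 0.02 we fail to reject H₀.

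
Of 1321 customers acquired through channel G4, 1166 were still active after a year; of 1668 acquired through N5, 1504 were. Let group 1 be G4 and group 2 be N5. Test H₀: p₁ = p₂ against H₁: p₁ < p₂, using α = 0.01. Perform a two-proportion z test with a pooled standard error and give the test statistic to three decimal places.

p̂₁ = 1166/1321 = 0.882665, p̂₂ = 1504/1668 = 0.901679.
Pooled p̂ = (1166+1504)/(1321+1668) = 2670/2989 = 0.893275.
SE = √(0.0953345 × 0.00135652) = 0.011372.
z = (0.882665 − 0.901679)/0.011372 = -0.019014/0.011372 = -1.672.
p-value = P(Z < -1.672) ≈ 0.0473, so at α = 0.01 we fail to reject H₀.

z = -1.672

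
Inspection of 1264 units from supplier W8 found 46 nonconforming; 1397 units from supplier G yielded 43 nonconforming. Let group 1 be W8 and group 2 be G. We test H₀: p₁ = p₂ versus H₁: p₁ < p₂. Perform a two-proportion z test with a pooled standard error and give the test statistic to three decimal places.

z = 0.804

p̂₁ = 46/1264 ≈ 0.03639, p̂₂ = 43/1397 ≈ 0.03078.
Pooled p̂ = (46+43)/(1264+1397) = 89/2661 = 0.03345.
SE = √(p̂(1−p̂)(1/n₁+1/n₂)) = √(0.03345·0.96655·0.00150696) = √(4.87161e-05) = 0.00698.
z = (0.03639 − 0.03078)/0.00698 = 0.00561/0.00698 = 0.804.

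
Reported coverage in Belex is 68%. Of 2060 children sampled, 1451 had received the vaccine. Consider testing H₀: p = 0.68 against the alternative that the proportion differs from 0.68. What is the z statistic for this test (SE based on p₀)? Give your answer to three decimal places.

p̂ = 1451/2060 = 0.70437.
Standard error under H₀: √(0.68×0.32/2060) = 0.01028.
z = (0.70437 − 0.68)/0.01028 = 0.02437/0.01028 = 2.371.
Two-sided p-value ≈ 2·Φ(−2.371) = 0.0177.

z = 2.371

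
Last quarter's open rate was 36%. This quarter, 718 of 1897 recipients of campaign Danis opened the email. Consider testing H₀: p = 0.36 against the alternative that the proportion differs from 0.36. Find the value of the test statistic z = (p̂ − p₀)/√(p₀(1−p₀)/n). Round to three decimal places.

z = 1.678

p̂ = 718/1897 = 0.37849.
Standard error under H₀: √(0.36×0.64/1897) = 0.01102.
z = (0.37849 − 0.36)/0.01102 = 0.01849/0.01102 = 1.678.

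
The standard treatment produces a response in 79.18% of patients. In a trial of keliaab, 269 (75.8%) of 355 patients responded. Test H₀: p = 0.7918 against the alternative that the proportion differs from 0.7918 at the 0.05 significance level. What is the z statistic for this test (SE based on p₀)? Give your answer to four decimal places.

p̂ = 269/355 ≈ 0.757746.
SE = √(p₀(1−p₀)/n) = √(0.16485/355) = 0.021549.
z = (0.757746 − 0.7918)/0.021549 = -0.034054/0.021549 = -1.5803.
Two-sided p-value ≈ 2·Φ(−1.580) = 0.1140, so at α = 0.05 we fail to reject H₀.

z = -1.5803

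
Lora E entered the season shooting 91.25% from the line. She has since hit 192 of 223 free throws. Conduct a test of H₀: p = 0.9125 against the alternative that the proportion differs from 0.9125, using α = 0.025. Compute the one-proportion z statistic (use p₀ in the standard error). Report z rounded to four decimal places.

p̂ = 192/223 = 0.860987.
Under H₀, SE = √(0.9125·0.0875/223) = √(0.000358044) = 0.018922.
z = (0.860987 − 0.9125)/0.018922 = -0.051513/0.018922 = -2.7224.
Two-sided p-value ≈ 2·Φ(−2.722) = 0.0065. With α = 0.025, reject H₀.

z = -2.7224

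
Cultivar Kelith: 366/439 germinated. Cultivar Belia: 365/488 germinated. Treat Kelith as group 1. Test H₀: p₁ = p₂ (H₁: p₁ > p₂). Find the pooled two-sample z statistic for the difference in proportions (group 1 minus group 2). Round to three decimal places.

z = 3.193

p̂₁ = 366/439 ≈ 0.83371, p̂₂ = 365/488 ≈ 0.74795.
Pooled p̂ = (366+365)/(439+488) = 731/927 = 0.78857.
SE = √(p̂(1−p̂)(1/n₁+1/n₂)) = √(0.78857·0.21143·0.00432708) = √(0.000721455) = 0.02686.
z = (0.83371 − 0.74795)/0.02686 = 0.08576/0.02686 = 3.193.
p-value = P(Z > 3.193) ≈ 0.0007.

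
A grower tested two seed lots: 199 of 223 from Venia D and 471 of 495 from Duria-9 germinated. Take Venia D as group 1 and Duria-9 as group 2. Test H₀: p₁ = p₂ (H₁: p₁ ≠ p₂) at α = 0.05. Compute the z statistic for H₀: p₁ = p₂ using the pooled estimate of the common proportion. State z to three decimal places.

p̂₁ = 199/223 ≈ 0.89238, p̂₂ = 471/495 ≈ 0.95152.
Pooled p̂ = (199+471)/(223+495) = 670/718 = 0.93315.
SE = √(p̂(1−p̂)(1/n₁+1/n₂)) = √(0.93315·0.06685·0.00650451) = √(0.000405771) = 0.02014.
z = (0.89238 − 0.95152)/0.02014 = -0.05914/0.02014 = -2.936.
Two-sided p-value ≈ 2·Φ(−2.936) = 0.0033, so at α = 0.05 we reject H₀.

z = -2.936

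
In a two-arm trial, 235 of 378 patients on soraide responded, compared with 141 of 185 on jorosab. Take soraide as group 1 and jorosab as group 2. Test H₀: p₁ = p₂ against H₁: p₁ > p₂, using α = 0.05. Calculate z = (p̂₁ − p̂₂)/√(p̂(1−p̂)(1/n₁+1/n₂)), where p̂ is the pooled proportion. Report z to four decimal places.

p̂₁ = 235/378 ≈ 0.621693, p̂₂ = 141/185 ≈ 0.762162.
Pooled p̂ = (235+141)/(378+185) = 376/563 = 0.667851.
SE = √(p̂(1−p̂)(1/n₁+1/n₂)) = √(0.667851·0.332149·0.00805091) = √(0.0017859) = 0.042260.
z = (0.621693 − 0.762162)/0.042260 = -0.140469/0.042260 = -3.3239.
p-value = P(Z > -3.324) ≈ 0.9996. With α = 0.05, fail to reject H₀.

z = -3.3239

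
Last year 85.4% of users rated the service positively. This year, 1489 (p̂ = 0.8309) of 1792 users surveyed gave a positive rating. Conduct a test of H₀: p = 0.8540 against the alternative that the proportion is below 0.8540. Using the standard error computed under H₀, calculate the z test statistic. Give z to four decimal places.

p̂ = 1489/1792 ≈ 0.8309152.
SE = √(p₀(1−p₀)/n) = √(0.12468/1792) = 0.0083414.
z = (0.8309152 − 0.854)/0.0083414 = -0.0230848/0.0083414 = -2.7675.
p-value = P(Z < -2.768) ≈ 0.0028.

z = -2.7675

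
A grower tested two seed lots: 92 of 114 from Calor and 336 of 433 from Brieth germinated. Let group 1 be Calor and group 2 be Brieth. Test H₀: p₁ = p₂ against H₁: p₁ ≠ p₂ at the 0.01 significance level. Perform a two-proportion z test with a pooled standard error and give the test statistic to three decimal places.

p̂₁ = 92/114 ≈ 0.80702, p̂₂ = 336/433 ≈ 0.77598.
Pooled p̂ = (92+336)/(114+433) = 428/547 = 0.78245.
SE = √(0.170222 × 0.0110814) = 0.04343.
z = (0.80702 − 0.77598)/0.04343 = 0.03104/0.04343 = 0.715.
p-value = 2·P(Z > 0.715) ≈ 0.4749; since p > α = 0.01, fail to reject H₀.

z = 0.715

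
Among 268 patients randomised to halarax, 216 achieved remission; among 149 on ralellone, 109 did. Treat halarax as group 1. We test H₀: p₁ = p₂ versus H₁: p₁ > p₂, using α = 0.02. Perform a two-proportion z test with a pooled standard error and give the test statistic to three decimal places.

z = 1.756

p̂₁ = 216/268 = 0.805970, p̂₂ = 109/149 = 0.731544.
Pooled p̂ = (216+109)/(268+149) = 325/417 = 0.779376.
SE = √(p̂(1−p̂)(1/n₁+1/n₂)) = √(0.779376·0.220624·0.0104428) = √(0.00179562) = 0.042375.
z = (0.805970 − 0.731544)/0.042375 = 0.074426/0.042375 = 1.756.
p-value = P(Z > 1.756) ≈ 0.0395, so at α = 0.02 we fail to reject H₀.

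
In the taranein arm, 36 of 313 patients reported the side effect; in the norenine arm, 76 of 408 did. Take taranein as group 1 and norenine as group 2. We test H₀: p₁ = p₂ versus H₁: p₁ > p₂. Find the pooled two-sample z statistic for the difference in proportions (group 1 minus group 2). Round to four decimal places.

p̂₁ = 36/313 = 0.1150160, p̂₂ = 76/408 = 0.1862745.
Pooled p̂ = (36+76)/(313+408) = 112/721 = 0.1553398.
SE = √(0.131209 × 0.00564587) = 0.0272175.
z = (0.1150160 − 0.1862745)/0.0272175 = -0.0712585/0.0272175 = -2.6181.

z = -2.6181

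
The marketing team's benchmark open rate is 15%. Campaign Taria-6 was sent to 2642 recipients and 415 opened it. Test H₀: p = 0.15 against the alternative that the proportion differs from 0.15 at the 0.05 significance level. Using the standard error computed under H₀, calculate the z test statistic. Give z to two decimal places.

p̂ = 415/2642 ≈ 0.15708.
Under H₀, SE = √(0.15·0.85/2642) = √(4.82589e-05) = 0.00695.
z = (0.15708 − 0.15)/0.00695 = 0.00708/0.00695 = 1.02.
Two-sided p-value ≈ 2·Φ(−1.019) = 0.3083, so at α = 0.05 we fail to reject H₀.

z = 1.02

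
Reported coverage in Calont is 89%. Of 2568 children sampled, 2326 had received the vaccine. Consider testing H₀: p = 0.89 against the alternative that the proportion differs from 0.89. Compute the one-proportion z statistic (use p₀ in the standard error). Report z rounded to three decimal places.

p̂ = 2326/2568 = 0.905763.
Standard error under H₀: √(0.89×0.11/2568) = 0.006174.
z = (0.905763 − 0.89)/0.006174 = 0.015763/0.006174 = 2.553.
p-value = 2·P(Z > 2.553) ≈ 0.0107.

z = 2.553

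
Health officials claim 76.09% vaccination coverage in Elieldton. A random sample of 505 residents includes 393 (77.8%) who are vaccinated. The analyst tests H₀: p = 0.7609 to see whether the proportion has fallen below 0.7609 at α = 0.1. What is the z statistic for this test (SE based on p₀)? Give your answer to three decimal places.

z = 0.912

p̂ = 393/505 ≈ 0.778218.
Under H₀, SE = √(0.7609·0.2391/505) = √(0.00036026) = 0.018981.
z = (0.778218 − 0.7609)/0.018981 = 0.017318/0.018981 = 0.912.
p-value = P(Z < 0.912) ≈ 0.8192, so at α = 0.1 we fail to reject H₀.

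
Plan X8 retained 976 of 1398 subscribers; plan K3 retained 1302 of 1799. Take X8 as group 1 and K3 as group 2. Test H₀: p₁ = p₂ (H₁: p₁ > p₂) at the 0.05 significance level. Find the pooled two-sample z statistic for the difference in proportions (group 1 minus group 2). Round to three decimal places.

z = -1.586

p̂₁ = 976/1398 ≈ 0.69814, p̂₂ = 1302/1799 ≈ 0.72374.
Pooled p̂ = (976+1302)/(1398+1799) = 2278/3197 = 0.71254.
SE = √(p̂(1−p̂)(1/n₁+1/n₂)) = √(0.71254·0.28746·0.00127117) = √(0.000260368) = 0.01614.
z = (0.69814 − 0.72374)/0.01614 = -0.02560/0.01614 = -1.586.
p-value = P(Z > -1.586) ≈ 0.9437, so at α = 0.05 we fail to reject H₀.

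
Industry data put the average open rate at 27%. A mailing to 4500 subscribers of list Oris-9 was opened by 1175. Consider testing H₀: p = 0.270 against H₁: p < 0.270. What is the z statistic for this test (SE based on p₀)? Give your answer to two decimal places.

z = -1.34

p̂ = 1175/4500 = 0.26111.
Standard error under H₀: √(0.27×0.73/4500) = 0.00662.
z = (0.26111 − 0.27)/0.00662 = -0.00889/0.00662 = -1.34.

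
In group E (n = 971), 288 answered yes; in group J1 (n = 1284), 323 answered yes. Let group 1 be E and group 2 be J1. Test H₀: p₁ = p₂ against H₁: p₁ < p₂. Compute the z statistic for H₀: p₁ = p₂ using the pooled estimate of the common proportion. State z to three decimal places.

p̂₁ = 288/971 ≈ 0.29660, p̂₂ = 323/1284 ≈ 0.25156.
Pooled p̂ = (288+323)/(971+1284) = 611/2255 = 0.27095.
SE = √(0.197538 × 0.00180868) = 0.01890.
z = (0.29660 − 0.25156)/0.01890 = 0.04504/0.01890 = 2.383.

z = 2.383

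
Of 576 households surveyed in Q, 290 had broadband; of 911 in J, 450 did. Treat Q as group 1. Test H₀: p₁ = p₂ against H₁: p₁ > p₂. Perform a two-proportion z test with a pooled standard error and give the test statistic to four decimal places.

z = 0.3573

p̂₁ = 290/576 ≈ 0.503472, p̂₂ = 450/911 ≈ 0.493963.
Pooled p̂ = (290+450)/(576+911) = 740/1487 = 0.497646.
SE = √(0.249994 × 0.00283381) = 0.026616.
z = (0.503472 − 0.493963)/0.026616 = 0.009509/0.026616 = 0.3573.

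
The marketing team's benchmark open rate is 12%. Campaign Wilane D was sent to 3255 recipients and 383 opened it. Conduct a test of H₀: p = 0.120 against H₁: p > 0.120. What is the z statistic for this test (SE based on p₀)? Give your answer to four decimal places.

p̂ = 383/3255 ≈ 0.117665.
SE = √(p₀(1−p₀)/n) = √(0.1056/3255) = 0.005696.
z = (0.117665 − 0.12)/0.005696 = -0.002335/0.005696 = -0.4099.

z = -0.4099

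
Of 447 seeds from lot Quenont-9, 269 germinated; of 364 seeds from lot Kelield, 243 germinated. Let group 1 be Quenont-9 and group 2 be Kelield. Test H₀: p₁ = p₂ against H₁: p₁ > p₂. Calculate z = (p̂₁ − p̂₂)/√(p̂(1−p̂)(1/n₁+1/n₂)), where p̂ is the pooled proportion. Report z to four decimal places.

p̂₁ = 269/447 ≈ 0.601790, p̂₂ = 243/364 ≈ 0.667582.
Pooled p̂ = (269+243)/(447+364) = 512/811 = 0.631319.
SE = √(0.232755 × 0.00498439) = 0.034061.
z = (0.601790 − 0.667582)/0.034061 = -0.065792/0.034061 = -1.9316.

z = -1.9316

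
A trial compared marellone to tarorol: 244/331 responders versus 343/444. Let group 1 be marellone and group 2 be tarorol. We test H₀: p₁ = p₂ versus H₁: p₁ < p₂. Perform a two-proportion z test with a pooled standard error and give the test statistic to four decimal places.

p̂₁ = 244/331 ≈ 0.737160, p̂₂ = 343/444 ≈ 0.772523.
Pooled p̂ = (244+343)/(331+444) = 587/775 = 0.757419.
SE = √(0.183735 × 0.0052734) = 0.031127.
z = (0.737160 − 0.772523)/0.031127 = -0.035363/0.031127 = -1.1361.
p-value = P(Z < -1.136) ≈ 0.1280.

z = -1.1361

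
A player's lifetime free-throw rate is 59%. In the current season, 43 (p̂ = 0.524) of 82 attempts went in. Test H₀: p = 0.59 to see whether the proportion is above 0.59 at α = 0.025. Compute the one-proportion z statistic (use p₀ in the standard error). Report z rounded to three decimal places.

z = -1.208

p̂ = 43/82 = 0.52439.
SE = √(p₀(1−p₀)/n) = √(0.2419/82) = 0.05431.
z = (0.52439 − 0.59)/0.05431 = -0.06561/0.05431 = -1.208.
p-value = P(Z > -1.208) ≈ 0.8865. With α = 0.025, fail to reject H₀.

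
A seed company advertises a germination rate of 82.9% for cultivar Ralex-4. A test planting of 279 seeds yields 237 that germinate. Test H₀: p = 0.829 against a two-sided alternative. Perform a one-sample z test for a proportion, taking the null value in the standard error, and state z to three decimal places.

z = 0.908

p̂ = 237/279 = 0.84946.
Standard error under H₀: √(0.829×0.171/279) = 0.02254.
z = (0.84946 − 0.829)/0.02254 = 0.02046/0.02254 = 0.908.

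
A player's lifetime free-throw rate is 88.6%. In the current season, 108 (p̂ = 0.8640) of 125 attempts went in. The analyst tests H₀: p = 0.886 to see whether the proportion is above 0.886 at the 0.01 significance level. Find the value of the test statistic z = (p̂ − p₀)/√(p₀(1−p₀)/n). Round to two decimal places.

z = -0.77

p̂ = 108/125 ≈ 0.8640.
SE = √(p₀(1−p₀)/n) = √(0.101/125) = 0.0284.
z = (0.8640 − 0.886)/0.0284 = -0.0220/0.0284 = -0.77.
p-value = P(Z > -0.774) ≈ 0.7805; since p > α = 0.01, fail to reject H₀.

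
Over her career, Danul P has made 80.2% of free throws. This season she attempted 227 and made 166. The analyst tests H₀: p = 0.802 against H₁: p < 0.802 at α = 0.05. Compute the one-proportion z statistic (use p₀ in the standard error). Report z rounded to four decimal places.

z = -2.6739

p̂ = 166/227 ≈ 0.731278.
Under H₀, SE = √(0.802·0.198/227) = √(0.000699542) = 0.026449.
z = (0.731278 − 0.802)/0.026449 = -0.070722/0.026449 = -2.6739.
p-value = P(Z < -2.674) ≈ 0.0037. With α = 0.05, reject H₀.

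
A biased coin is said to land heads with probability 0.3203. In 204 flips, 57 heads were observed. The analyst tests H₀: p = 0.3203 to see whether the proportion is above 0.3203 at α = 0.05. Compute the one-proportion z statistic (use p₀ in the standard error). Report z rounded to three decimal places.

z = -1.252

p̂ = 57/204 ≈ 0.27941.
Under H₀, SE = √(0.3203·0.6797/204) = √(0.0010672) = 0.03267.
z = (0.27941 − 0.3203)/0.03267 = -0.04089/0.03267 = -1.252.
p-value = P(Z > -1.252) ≈ 0.8946; since p > α = 0.05, fail to reject H₀.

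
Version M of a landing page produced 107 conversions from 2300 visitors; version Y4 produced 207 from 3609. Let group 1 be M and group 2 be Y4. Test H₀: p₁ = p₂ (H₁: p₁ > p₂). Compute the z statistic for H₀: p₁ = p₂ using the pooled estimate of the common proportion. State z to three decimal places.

p̂₁ = 107/2300 = 0.046522, p̂₂ = 207/3609 = 0.057357.
Pooled p̂ = (107+207)/(2300+3609) = 314/5909 = 0.053139.
SE = √(p̂(1−p̂)(1/n₁+1/n₂)) = √(0.053139·0.946861·0.000711868) = √(3.5818e-05) = 0.005985.
z = (0.046522 − 0.057357)/0.005985 = -0.010835/0.005985 = -1.810.
p-value = P(Z > -1.810) ≈ 0.9649.

z = -1.810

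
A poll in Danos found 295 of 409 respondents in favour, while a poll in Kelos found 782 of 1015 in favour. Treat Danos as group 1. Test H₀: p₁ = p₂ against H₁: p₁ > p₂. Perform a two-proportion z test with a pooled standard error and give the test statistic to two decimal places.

p̂₁ = 295/409 = 0.7213, p̂₂ = 782/1015 = 0.7704.
Pooled p̂ = (295+782)/(409+1015) = 1077/1424 = 0.7563.
SE = √(0.1843 × 0.00343021) = 0.0251.
z = (0.7213 − 0.7704)/0.0251 = -0.0491/0.0251 = -1.96.
p-value = P(Z > -1.956) ≈ 0.9747.

z = -1.96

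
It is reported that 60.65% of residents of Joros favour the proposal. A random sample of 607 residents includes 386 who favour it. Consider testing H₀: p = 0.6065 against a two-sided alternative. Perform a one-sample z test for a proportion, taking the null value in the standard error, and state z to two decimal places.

p̂ = 386/607 = 0.6359.
Under H₀, SE = √(0.6065·0.3935/607) = √(0.000393176) = 0.0198.
z = (0.6359 − 0.6065)/0.0198 = 0.0294/0.0198 = 1.48.

z = 1.48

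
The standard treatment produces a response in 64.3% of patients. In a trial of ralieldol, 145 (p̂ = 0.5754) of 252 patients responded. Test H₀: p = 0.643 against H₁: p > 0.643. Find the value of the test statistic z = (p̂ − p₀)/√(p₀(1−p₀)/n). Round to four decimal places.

p̂ = 145/252 = 0.575397.
Standard error under H₀: √(0.643×0.357/252) = 0.030181.
z = (0.575397 − 0.643)/0.030181 = -0.067603/0.030181 = -2.2399.

z = -2.2399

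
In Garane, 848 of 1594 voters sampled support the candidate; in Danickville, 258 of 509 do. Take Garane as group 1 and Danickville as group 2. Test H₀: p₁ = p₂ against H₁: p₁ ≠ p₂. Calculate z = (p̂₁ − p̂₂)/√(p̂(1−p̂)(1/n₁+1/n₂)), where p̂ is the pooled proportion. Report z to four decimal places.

p̂₁ = 848/1594 = 0.531995, p̂₂ = 258/509 = 0.506876.
Pooled p̂ = (848+258)/(1594+509) = 1106/2103 = 0.525915.
SE = √(0.249328 × 0.00259199) = 0.025422.
z = (0.531995 − 0.506876)/0.025422 = 0.025119/0.025422 = 0.9881.

z = 0.9881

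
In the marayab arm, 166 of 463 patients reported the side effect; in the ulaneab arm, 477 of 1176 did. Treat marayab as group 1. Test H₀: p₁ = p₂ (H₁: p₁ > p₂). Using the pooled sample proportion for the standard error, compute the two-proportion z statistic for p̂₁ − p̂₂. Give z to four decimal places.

p̂₁ = 166/463 ≈ 0.358531, p̂₂ = 477/1176 ≈ 0.405612.
Pooled p̂ = (166+477)/(463+1176) = 643/1639 = 0.392312.
SE = √(0.238403 × 0.00301017) = 0.026789.
z = (0.358531 − 0.405612)/0.026789 = -0.047081/0.026789 = -1.7575.
p-value = P(Z > -1.757) ≈ 0.9606.

z = -1.7575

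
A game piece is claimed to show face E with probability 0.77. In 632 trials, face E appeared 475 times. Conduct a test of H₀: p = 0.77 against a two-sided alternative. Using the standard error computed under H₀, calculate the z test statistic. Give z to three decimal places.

p̂ = 475/632 ≈ 0.75158.
Under H₀, SE = √(0.77·0.23/632) = √(0.000280222) = 0.01674.
z = (0.75158 − 0.77)/0.01674 = -0.01842/0.01674 = -1.100.
Two-sided p-value ≈ 2·Φ(−1.100) = 0.2712.

z = -1.100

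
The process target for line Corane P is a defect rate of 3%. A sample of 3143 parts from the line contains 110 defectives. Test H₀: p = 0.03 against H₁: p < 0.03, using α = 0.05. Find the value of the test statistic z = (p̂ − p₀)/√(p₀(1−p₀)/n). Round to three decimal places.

p̂ = 110/3143 = 0.0349984.
Under H₀, SE = √(0.03·0.97/3143) = √(9.25867e-06) = 0.0030428.
z = (0.0349984 − 0.03)/0.0030428 = 0.0049984/0.0030428 = 1.643.
p-value = P(Z < 1.643) ≈ 0.9498. With α = 0.05, fail to reject H₀.

z = 1.643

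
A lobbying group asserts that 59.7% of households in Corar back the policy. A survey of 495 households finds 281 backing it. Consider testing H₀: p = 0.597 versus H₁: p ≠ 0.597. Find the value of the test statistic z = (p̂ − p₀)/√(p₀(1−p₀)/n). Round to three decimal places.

p̂ = 281/495 ≈ 0.56768.
Under H₀, SE = √(0.597·0.403/495) = √(0.000486042) = 0.02205.
z = (0.56768 − 0.597)/0.02205 = -0.02932/0.02205 = -1.330.

z = -1.330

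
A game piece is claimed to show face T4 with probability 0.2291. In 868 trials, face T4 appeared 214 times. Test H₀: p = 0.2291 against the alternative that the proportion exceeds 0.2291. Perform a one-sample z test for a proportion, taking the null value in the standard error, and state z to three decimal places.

p̂ = 214/868 ≈ 0.24654.
Standard error under H₀: √(0.2291×0.7709/868) = 0.01426.
z = (0.24654 − 0.2291)/0.01426 = 0.01744/0.01426 = 1.223.
p-value = P(Z > 1.223) ≈ 0.1107.

z = 1.223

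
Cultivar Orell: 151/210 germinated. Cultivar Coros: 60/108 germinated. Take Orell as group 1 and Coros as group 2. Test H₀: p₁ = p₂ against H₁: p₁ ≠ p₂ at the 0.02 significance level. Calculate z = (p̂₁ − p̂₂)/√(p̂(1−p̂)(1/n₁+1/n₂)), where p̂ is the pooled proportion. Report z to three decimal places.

z = 2.922

p̂₁ = 151/210 ≈ 0.71905, p̂₂ = 60/108 ≈ 0.55556.
Pooled p̂ = (151+60)/(210+108) = 211/318 = 0.66352.
SE = √(0.223261 × 0.0140212) = 0.05595.
z = (0.71905 − 0.55556)/0.05595 = 0.16349/0.05595 = 2.922.
Two-sided p-value ≈ 2·Φ(−2.922) = 0.0035, so at α = 0.02 we reject H₀.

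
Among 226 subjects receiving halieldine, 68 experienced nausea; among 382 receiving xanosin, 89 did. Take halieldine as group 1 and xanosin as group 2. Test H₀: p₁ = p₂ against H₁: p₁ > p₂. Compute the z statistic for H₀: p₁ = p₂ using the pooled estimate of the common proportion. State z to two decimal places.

z = 1.85

p̂₁ = 68/226 ≈ 0.3009, p̂₂ = 89/382 ≈ 0.2330.
Pooled p̂ = (68+89)/(226+382) = 157/608 = 0.2582.
SE = √(p̂(1−p̂)(1/n₁+1/n₂)) = √(0.2582·0.7418·0.00704258) = √(0.00134897) = 0.0367.
z = (0.3009 − 0.2330)/0.0367 = 0.0679/0.0367 = 1.85.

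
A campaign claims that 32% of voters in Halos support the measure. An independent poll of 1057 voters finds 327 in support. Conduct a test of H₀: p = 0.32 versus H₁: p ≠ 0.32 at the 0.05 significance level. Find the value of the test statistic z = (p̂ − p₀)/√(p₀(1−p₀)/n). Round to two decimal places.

p̂ = 327/1057 = 0.3094.
SE = √(p₀(1−p₀)/n) = √(0.2176/1057) = 0.0143.
z = (0.3094 − 0.32)/0.0143 = -0.0106/0.0143 = -0.74.
p-value = 2·P(Z > 0.741) ≈ 0.4586, so at α = 0.05 we fail to reject H₀.

z = -0.74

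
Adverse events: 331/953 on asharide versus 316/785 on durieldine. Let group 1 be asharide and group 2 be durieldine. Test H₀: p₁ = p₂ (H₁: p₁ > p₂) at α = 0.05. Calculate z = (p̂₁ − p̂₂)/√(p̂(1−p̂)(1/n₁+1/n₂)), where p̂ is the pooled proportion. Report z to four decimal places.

p̂₁ = 331/953 = 0.347324, p̂₂ = 316/785 = 0.402548.
Pooled p̂ = (331+316)/(953+785) = 647/1738 = 0.372267.
SE = √(p̂(1−p̂)(1/n₁+1/n₂)) = √(0.372267·0.627733·0.0023232) = √(0.000542896) = 0.023300.
z = (0.347324 − 0.402548)/0.023300 = -0.055224/0.023300 = -2.3701.
p-value = P(Z > -2.370) ≈ 0.9911. With α = 0.05, fail to reject H₀.

z = -2.3701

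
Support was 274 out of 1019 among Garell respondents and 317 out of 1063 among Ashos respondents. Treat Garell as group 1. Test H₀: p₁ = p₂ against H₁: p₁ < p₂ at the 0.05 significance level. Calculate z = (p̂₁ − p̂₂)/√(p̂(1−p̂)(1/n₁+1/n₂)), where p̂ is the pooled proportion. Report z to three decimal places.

z = -1.483

p̂₁ = 274/1019 ≈ 0.26889, p̂₂ = 317/1063 ≈ 0.29821.
Pooled p̂ = (274+317)/(1019+1063) = 591/2082 = 0.28386.
SE = √(p̂(1−p̂)(1/n₁+1/n₂)) = √(0.28386·0.71614·0.00192209) = √(0.00039073) = 0.01977.
z = (0.26889 − 0.29821)/0.01977 = -0.02932/0.01977 = -1.483.
p-value = P(Z < -1.483) ≈ 0.0690; since p > α = 0.05, fail to reject H₀.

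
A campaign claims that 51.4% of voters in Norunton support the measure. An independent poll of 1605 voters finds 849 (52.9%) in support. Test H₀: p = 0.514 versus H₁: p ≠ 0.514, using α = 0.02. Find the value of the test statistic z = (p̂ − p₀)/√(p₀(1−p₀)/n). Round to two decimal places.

z = 1.20

p̂ = 849/1605 = 0.5290.
Standard error under H₀: √(0.514×0.486/1605) = 0.0125.
z = (0.5290 − 0.514)/0.0125 = 0.0150/0.0125 = 1.20.
p-value = 2·P(Z > 1.200) ≈ 0.2301, so at α = 0.02 we fail to reject H₀.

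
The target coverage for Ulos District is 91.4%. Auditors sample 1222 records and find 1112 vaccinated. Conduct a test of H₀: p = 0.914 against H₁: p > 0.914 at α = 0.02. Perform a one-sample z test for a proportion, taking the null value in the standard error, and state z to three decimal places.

z = -0.501

p̂ = 1112/1222 ≈ 0.90998.
Under H₀, SE = √(0.914·0.086/1222) = √(6.43241e-05) = 0.00802.
z = (0.90998 − 0.914)/0.00802 = -0.00402/0.00802 = -0.501.
p-value = P(Z > -0.501) ≈ 0.6917; since p > α = 0.02, fail to reject H₀.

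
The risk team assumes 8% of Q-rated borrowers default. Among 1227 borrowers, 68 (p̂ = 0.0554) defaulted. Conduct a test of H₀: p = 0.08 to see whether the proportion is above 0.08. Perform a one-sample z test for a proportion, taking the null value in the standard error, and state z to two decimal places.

z = -3.17

p̂ = 68/1227 ≈ 0.055420.
SE = √(p₀(1−p₀)/n) = √(0.0736/1227) = 0.007745.
z = (0.055420 − 0.08)/0.007745 = -0.024580/0.007745 = -3.17.
p-value = P(Z > -3.174) ≈ 0.9992.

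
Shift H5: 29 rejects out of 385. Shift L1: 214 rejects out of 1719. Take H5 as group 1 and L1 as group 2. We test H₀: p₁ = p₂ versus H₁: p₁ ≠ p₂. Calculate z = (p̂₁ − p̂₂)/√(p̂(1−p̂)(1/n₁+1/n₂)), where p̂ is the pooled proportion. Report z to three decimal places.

p̂₁ = 29/385 ≈ 0.075325, p̂₂ = 214/1719 ≈ 0.124491.
Pooled p̂ = (29+214)/(385+1719) = 243/2104 = 0.115494.
SE = √(0.102155 × 0.00317914) = 0.018021.
z = (0.075325 − 0.124491)/0.018021 = -0.049166/0.018021 = -2.728.
Two-sided p-value ≈ 2·Φ(−2.728) = 0.0064.

z = -2.728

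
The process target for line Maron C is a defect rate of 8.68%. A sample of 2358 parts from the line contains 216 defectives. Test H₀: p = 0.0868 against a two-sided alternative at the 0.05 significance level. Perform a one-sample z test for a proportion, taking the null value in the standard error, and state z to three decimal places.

p̂ = 216/2358 ≈ 0.09160.
SE = √(p₀(1−p₀)/n) = √(0.079266/2358) = 0.00580.
z = (0.09160 − 0.0868)/0.00580 = 0.00480/0.00580 = 0.828.
p-value = 2·P(Z > 0.828) ≈ 0.4074, so at α = 0.05 we fail to reject H₀.

z = 0.828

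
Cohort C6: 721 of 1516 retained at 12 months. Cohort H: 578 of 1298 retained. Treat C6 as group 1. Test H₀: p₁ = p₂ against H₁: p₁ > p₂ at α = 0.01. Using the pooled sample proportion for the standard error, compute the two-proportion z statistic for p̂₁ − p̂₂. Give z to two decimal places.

z = 1.61

p̂₁ = 721/1516 = 0.47559, p̂₂ = 578/1298 = 0.44530.
Pooled p̂ = (721+578)/(1516+1298) = 1299/2814 = 0.46162.
SE = √(0.248527 × 0.00143005) = 0.01885.
z = (0.47559 − 0.44530)/0.01885 = 0.03029/0.01885 = 1.61.
p-value = P(Z > 1.607) ≈ 0.0540. With α = 0.01, fail to reject H₀.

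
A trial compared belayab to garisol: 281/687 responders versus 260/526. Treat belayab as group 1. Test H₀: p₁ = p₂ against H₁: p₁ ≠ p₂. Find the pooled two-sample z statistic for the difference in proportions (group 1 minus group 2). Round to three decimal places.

p̂₁ = 281/687 = 0.40902, p̂₂ = 260/526 = 0.49430.
Pooled p̂ = (281+260)/(687+526) = 541/1213 = 0.44600.
SE = √(p̂(1−p̂)(1/n₁+1/n₂)) = √(0.44600·0.55400·0.00335674) = √(0.000829399) = 0.02880.
z = (0.40902 − 0.49430)/0.02880 = -0.08528/0.02880 = -2.961.
p-value = 2·P(Z > 2.961) ≈ 0.0031.

z = -2.961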